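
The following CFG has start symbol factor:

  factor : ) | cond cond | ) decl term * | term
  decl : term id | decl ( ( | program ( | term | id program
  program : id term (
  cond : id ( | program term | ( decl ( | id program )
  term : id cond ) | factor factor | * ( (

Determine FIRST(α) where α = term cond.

Add FIRST(term) = { (, ), *, id }; term is not nullable, stop.

{ (, ), *, id }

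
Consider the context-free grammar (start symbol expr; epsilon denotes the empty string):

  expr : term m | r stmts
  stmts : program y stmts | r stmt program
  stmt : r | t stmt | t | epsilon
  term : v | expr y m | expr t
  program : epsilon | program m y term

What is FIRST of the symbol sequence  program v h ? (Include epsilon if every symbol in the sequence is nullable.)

Add FIRST(program)\{epsilon} = { m }; program is nullable, continue.
v is a terminal; add {v} and stop.

{ m, v }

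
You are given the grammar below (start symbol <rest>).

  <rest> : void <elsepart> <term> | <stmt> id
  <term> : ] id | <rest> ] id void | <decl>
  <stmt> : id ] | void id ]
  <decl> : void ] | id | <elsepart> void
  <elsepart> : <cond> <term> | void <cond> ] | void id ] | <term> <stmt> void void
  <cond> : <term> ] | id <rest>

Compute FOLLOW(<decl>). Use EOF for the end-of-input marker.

In <term> : <decl>: <decl> is at the end, add FOLLOW(<term>) = { EOF, ], id, void }.
Union: FOLLOW(<decl>) = { EOF, ], id, void }.

{ EOF, ], id, void }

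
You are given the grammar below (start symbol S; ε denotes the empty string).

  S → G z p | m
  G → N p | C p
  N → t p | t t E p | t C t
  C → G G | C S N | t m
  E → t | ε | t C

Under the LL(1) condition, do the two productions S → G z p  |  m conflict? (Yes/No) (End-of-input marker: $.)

FIRST(G z p) = { t } and FIRST(m) = { m }.
The FIRST sets are disjoint and neither alternative is nullable — no conflict.

No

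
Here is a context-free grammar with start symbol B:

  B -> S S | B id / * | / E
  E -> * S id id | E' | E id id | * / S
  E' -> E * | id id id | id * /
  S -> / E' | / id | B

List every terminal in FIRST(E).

E -> * S id id contributes {*}.
From E -> E': add FIRST(E') = { *, id }.
From E -> E id id: add FIRST(E) = { *, id }.
E -> * / S contributes {*}.
Union: FIRST(E) = { *, id }.

{ *, id }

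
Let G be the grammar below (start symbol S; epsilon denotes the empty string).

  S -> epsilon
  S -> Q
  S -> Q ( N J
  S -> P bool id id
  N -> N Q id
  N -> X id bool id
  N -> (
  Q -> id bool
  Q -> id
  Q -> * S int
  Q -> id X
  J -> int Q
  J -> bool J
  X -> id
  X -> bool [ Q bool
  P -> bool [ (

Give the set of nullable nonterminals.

{ S }

Directly nullable (have an epsilon-production): S.
No other nonterminal has a production whose RHS symbols are all nullable.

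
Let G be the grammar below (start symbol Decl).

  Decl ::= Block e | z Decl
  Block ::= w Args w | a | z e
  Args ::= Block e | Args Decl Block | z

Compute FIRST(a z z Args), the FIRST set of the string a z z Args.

a is a terminal; add {a} and stop.

{ a }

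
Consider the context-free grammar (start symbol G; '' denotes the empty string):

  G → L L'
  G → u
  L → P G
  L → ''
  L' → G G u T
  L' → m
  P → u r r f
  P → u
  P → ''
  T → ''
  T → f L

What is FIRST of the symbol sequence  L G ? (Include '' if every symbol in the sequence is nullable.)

{ m, u }

Add FIRST(L)\{''} = { m, u }; L is nullable, continue.
Add FIRST(G) = { m, u }; G is not nullable, stop.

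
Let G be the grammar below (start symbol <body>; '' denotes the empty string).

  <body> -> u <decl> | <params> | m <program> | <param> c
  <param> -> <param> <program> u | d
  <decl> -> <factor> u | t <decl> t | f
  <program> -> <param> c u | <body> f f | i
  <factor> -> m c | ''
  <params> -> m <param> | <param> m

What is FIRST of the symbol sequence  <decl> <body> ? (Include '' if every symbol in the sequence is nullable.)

{ f, m, t, u }

Add FIRST(<decl>) = { f, m, t, u }; <decl> is not nullable, stop.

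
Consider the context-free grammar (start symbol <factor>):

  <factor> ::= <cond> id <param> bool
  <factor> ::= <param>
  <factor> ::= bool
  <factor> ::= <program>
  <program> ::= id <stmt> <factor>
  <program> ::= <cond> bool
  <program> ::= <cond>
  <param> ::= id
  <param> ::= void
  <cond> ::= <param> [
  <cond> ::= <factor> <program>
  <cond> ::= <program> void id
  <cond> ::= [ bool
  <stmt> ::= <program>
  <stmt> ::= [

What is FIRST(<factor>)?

From <factor> ::= <cond> id <param> bool: add FIRST(<cond>) = { [, bool, id, void }.
From <factor> ::= <param>: add FIRST(<param>) = { id, void }.
<factor> ::= bool contributes {bool}.
From <factor> ::= <program>: add FIRST(<program>) = { [, bool, id, void }.
Union: FIRST(<factor>) = { [, bool, id, void }.

{ [, bool, id, void }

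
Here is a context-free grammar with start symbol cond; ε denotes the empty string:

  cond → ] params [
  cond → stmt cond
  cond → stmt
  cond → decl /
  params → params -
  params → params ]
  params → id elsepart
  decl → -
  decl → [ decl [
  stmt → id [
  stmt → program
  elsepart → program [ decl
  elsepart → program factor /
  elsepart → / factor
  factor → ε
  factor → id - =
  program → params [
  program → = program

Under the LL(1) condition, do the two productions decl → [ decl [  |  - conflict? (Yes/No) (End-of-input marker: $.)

No

FIRST([ decl [) = { [ } and FIRST(-) = { - }.
The FIRST sets are disjoint and neither alternative is nullable — no conflict.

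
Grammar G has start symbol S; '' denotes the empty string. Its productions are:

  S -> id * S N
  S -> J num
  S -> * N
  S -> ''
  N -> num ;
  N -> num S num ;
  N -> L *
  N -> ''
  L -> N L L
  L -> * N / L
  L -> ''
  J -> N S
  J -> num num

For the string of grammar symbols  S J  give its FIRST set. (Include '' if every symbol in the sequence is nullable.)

{ *, id, num, '' }

Add FIRST(S)\{''} = { *, id, num }; S is nullable, continue.
Add FIRST(J)\{''} = { *, id, num }; J is nullable, continue.
Every symbol is nullable, so include ''.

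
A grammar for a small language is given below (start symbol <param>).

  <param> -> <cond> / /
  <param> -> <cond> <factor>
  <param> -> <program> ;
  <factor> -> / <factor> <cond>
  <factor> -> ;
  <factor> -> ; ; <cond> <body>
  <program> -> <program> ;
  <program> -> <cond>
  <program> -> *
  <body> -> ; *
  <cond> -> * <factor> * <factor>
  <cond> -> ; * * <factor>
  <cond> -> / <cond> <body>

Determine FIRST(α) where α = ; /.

; is a terminal; add {;} and stop.

{ ; }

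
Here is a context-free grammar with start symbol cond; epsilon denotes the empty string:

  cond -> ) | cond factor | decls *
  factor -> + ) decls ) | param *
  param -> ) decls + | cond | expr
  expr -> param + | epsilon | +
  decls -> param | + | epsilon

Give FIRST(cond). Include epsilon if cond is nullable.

cond -> ) contributes {)}.
From cond -> cond factor: add FIRST(cond) = { ), *, + }.
From cond -> decls *: decls nullable, take FIRST(decls) ∪ {*} = { ), *, + }.
Union: FIRST(cond) = { ), *, + }.

{ ), *, + }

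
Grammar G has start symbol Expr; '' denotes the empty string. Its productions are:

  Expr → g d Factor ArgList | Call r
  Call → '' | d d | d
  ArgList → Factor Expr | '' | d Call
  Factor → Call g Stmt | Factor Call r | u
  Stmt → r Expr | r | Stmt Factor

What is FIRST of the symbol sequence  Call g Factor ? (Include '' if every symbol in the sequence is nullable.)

Add FIRST(Call)\{''} = { d }; Call is nullable, continue.
g is a terminal; add {g} and stop.

{ d, g }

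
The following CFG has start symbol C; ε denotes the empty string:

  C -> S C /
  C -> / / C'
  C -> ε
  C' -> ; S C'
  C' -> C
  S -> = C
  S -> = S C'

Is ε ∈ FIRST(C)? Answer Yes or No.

Yes

C has an ε-production, so C ⇒ ε.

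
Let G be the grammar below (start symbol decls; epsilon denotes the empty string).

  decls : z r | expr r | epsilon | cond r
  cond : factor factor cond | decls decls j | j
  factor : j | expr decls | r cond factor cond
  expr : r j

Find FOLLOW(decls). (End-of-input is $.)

decls is the start symbol, so $ ∈ FOLLOW(decls).
In cond : decls decls j: add FIRST(decls j) = { j, r, z }.
In cond : decls decls j: add FIRST(j) = { j }.
In factor : expr decls: decls is at the end, add FOLLOW(factor) = { j, r, z }.
Union: FOLLOW(decls) = { $, j, r, z }.

{ $, j, r, z }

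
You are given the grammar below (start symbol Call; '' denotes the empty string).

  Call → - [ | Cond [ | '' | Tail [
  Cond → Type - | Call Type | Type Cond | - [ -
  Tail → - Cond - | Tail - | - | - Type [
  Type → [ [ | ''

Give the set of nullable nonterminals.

Directly nullable (have an ''-production): Call, Type.
Cond → Call Type with every symbol nullable, so Cond is nullable.
No other nonterminal has a production whose RHS symbols are all nullable.

{ Call, Cond, Type }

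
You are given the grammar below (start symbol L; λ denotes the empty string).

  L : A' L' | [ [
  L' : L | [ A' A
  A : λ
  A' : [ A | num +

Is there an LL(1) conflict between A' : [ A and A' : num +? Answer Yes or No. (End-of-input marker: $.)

No

FIRST([ A) = { [ } and FIRST(num +) = { num }.
The FIRST sets are disjoint and neither alternative is nullable — no conflict.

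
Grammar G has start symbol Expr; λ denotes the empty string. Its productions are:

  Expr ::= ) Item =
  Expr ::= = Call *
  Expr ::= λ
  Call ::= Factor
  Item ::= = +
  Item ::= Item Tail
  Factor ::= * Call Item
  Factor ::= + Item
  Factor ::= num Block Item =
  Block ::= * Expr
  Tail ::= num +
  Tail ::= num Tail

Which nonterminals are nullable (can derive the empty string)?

Directly nullable (have an λ-production): Expr.
No other nonterminal has a production whose RHS symbols are all nullable.

{ Expr }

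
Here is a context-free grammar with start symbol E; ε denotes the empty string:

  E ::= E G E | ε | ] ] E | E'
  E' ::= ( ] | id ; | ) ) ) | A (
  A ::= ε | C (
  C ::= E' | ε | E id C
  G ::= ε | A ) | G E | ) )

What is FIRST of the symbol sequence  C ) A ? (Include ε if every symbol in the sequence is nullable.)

{ (, ), ], id }

Add FIRST(C)\{ε} = { (, ), ], id }; C is nullable, continue.
) is a terminal; add {)} and stop.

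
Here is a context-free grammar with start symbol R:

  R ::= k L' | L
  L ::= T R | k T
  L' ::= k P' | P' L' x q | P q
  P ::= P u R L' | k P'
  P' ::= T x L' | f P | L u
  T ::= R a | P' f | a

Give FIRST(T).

From T ::= R a: add FIRST(R) = { a, f, k }.
From T ::= P' f: add FIRST(P') = { a, f, k }.
T ::= a contributes {a}.
Union: FIRST(T) = { a, f, k }.

{ a, f, k }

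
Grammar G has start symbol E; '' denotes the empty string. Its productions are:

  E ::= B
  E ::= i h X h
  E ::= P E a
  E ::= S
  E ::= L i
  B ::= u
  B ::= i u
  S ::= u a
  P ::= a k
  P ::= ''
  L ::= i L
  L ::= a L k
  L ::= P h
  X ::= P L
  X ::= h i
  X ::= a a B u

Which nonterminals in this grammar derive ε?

Directly nullable (have an ''-production): P.
No other nonterminal has a production whose RHS symbols are all nullable.

{ P }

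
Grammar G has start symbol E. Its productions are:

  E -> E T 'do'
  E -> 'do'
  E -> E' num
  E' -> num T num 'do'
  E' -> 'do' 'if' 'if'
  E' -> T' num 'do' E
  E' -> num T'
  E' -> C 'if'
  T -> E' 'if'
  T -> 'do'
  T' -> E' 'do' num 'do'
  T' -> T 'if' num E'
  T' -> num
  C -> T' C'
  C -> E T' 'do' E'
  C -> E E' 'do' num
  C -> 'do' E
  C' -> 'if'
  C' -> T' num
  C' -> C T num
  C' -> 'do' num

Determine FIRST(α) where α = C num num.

{ 'do', num }

Add FIRST(C) = { 'do', num }; C is not nullable, stop.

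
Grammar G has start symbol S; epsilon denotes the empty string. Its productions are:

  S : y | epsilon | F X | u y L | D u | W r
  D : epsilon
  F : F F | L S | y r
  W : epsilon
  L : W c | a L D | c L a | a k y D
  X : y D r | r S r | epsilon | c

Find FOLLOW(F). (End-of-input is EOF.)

In S : F X: add FIRST(X)\{epsilon} = { c, r, y }.
  Since X is nullable, also add FOLLOW(S) = { EOF, a, c, r, y }.
In F : F F: add FIRST(F) = { a, c, y }.
In F : F F: F is at the end, add FOLLOW(F) = { EOF, a, c, r, y }.
Union: FOLLOW(F) = { EOF, a, c, r, y }.

{ EOF, a, c, r, y }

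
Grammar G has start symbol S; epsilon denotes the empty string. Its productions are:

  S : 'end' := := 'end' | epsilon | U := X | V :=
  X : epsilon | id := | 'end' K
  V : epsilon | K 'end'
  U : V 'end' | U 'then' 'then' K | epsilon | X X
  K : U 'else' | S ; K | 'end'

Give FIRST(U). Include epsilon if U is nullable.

{ 'else', 'end', 'then', :=, ;, id, epsilon }

From U : V 'end': V nullable, take FIRST(V) ∪ {'end'} = { 'else', 'end', 'then', :=, ;, id }.
From U : U 'then' 'then' K: U nullable, take FIRST(U) ∪ {'then'} = { 'else', 'end', 'then', :=, ;, id }.
U : epsilon contributes epsilon.
From U : X X: X, X nullable, take FIRST(X) ∪ FIRST(X) = { 'end', id }; also epsilon since the whole RHS is nullable.
Union: FIRST(U) = { 'else', 'end', 'then', :=, ;, id, epsilon }.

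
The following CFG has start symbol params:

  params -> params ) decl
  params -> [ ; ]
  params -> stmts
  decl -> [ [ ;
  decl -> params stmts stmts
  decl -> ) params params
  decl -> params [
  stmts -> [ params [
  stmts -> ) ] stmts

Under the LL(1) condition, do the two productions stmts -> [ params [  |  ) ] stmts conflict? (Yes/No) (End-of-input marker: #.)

No

FIRST([ params [) = { [ } and FIRST() ] stmts) = { ) }.
The FIRST sets are disjoint and neither alternative is nullable — no conflict.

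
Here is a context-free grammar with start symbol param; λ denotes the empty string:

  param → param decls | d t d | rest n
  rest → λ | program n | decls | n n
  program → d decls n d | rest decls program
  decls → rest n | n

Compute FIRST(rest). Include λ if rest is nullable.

{ d, n, λ }

rest → λ contributes λ.
From rest → program n: add FIRST(program) = { d, n }.
From rest → decls: add FIRST(decls) = { d, n }.
rest → n n contributes {n}.
Union: FIRST(rest) = { d, n, λ }.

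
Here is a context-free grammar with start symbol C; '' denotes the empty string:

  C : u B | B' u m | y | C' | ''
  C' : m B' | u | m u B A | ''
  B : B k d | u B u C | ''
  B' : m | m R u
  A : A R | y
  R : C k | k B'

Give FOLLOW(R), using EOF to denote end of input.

In B' : m R u: add FIRST(u) = { u }.
In A : A R: R is at the end, add FOLLOW(A) = { EOF, k, m, u, y }.
Union: FOLLOW(R) = { EOF, k, m, u, y }.

{ EOF, k, m, u, y }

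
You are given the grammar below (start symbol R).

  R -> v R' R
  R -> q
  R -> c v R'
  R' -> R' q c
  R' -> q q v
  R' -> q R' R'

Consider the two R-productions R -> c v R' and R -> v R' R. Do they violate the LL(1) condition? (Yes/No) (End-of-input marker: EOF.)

FIRST(c v R') = { c } and FIRST(v R' R) = { v }.
The FIRST sets are disjoint and neither alternative is nullable — no conflict.

No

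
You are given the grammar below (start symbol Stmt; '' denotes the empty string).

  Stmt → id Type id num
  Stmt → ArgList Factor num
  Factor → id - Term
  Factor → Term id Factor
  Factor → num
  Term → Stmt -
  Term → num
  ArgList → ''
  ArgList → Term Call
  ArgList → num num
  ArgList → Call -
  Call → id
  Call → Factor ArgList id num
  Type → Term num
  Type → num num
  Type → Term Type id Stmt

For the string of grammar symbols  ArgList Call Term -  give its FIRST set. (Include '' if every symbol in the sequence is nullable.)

Add FIRST(ArgList)\{''} = { id, num }; ArgList is nullable, continue.
Add FIRST(Call) = { id, num }; Call is not nullable, stop.

{ id, num }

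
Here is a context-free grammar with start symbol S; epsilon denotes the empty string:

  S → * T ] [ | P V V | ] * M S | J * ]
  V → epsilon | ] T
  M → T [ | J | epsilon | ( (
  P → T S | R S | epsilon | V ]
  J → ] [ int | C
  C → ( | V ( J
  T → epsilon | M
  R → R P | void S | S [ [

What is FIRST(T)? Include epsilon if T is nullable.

T → epsilon contributes epsilon.
From T → M: add FIRST(M) = { (, [, ], epsilon } (including epsilon since M is nullable).
Union: FIRST(T) = { (, [, ], epsilon }.

{ (, [, ], epsilon }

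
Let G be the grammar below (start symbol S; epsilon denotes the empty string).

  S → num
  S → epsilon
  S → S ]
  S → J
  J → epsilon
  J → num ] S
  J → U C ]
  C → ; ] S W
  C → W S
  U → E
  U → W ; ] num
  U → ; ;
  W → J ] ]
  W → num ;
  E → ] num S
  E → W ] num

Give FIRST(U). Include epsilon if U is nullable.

{ ;, ], num }

From U → E: add FIRST(E) = { ;, ], num }.
From U → W ; ] num: add FIRST(W) = { ;, ], num }.
U → ; ; contributes {;}.
Union: FIRST(U) = { ;, ], num }.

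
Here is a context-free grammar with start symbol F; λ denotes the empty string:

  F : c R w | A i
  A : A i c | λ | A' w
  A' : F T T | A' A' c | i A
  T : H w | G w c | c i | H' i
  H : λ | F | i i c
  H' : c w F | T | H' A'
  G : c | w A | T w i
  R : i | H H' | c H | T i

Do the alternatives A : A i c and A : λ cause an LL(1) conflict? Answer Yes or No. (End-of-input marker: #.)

Yes

FIRST(A i c) = { c, i } and FIRST(λ) = { λ }.
The second alternative is nullable and FOLLOW(A) = { c, i, w } shares c with FIRST of the first — conflict.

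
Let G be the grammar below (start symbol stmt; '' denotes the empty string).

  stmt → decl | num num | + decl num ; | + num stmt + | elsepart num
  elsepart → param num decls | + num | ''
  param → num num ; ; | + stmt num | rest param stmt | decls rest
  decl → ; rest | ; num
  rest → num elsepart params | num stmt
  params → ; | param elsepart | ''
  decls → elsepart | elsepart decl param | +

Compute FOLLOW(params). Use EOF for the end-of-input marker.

In rest → num elsepart params: params is at the end, add FOLLOW(rest) = { EOF, +, ;, num }.
Union: FOLLOW(params) = { EOF, +, ;, num }.

{ EOF, +, ;, num }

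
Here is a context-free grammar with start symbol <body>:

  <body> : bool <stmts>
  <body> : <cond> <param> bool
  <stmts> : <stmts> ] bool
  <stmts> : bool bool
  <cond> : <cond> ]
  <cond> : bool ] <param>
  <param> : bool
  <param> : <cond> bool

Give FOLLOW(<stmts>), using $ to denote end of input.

In <body> : bool <stmts>: <stmts> is at the end, add FOLLOW(<body>) = { $ }.
In <stmts> : <stmts> ] bool: add FIRST(] bool) = { ] }.
Union: FOLLOW(<stmts>) = { $, ] }.

{ $, ] }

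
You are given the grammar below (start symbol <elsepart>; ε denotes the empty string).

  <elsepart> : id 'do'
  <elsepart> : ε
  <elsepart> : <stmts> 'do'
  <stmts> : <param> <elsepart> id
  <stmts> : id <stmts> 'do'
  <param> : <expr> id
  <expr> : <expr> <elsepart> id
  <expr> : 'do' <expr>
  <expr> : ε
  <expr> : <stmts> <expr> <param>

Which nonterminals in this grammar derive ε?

Directly nullable (have an ε-production): <elsepart>, <expr>.
No other nonterminal has a production whose RHS symbols are all nullable.

{ <elsepart>, <expr> }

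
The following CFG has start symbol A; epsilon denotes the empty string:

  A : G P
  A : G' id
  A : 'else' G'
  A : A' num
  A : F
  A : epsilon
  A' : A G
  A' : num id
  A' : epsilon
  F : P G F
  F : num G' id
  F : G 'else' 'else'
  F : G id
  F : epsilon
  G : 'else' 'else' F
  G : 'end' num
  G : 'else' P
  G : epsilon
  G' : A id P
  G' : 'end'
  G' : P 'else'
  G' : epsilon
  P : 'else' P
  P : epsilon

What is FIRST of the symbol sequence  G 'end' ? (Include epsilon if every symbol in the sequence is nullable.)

Add FIRST(G)\{epsilon} = { 'else', 'end' }; G is nullable, continue.
'end' is a terminal; add {'end'} and stop.

{ 'else', 'end' }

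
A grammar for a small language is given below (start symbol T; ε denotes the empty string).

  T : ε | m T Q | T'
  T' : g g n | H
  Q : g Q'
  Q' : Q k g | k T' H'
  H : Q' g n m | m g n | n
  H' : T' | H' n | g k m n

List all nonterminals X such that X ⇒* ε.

{ T }

Directly nullable (have an ε-production): T.
No other nonterminal has a production whose RHS symbols are all nullable.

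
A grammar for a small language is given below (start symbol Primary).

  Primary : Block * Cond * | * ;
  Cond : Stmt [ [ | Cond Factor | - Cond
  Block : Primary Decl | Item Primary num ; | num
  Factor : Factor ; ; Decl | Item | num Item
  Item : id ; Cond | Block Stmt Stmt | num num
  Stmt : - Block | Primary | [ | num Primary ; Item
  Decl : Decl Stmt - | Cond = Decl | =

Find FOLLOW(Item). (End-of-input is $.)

{ *, -, ;, =, [, id, num }

In Block : Item Primary num ;: add FIRST(Primary num ;) = { *, id, num }.
In Factor : Item: Item is at the end, add FOLLOW(Factor) = { *, -, ;, =, [, id, num }.
In Factor : num Item: Item is at the end, add FOLLOW(Factor) = { *, -, ;, =, [, id, num }.
In Stmt : num Primary ; Item: Item is at the end, add FOLLOW(Stmt) = { *, -, ;, =, [, id, num }.
Union: FOLLOW(Item) = { *, -, ;, =, [, id, num }.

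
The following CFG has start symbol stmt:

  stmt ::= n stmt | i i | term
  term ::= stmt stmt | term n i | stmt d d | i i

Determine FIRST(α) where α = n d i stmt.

n is a terminal; add {n} and stop.

{ n }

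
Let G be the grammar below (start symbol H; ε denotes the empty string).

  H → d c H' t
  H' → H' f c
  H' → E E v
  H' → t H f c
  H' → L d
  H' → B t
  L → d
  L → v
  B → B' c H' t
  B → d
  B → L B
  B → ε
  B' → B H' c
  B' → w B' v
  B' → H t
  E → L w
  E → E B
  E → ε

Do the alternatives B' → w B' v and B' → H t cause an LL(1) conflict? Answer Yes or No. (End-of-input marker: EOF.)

No

FIRST(w B' v) = { w } and FIRST(H t) = { d }.
The FIRST sets are disjoint and neither alternative is nullable — no conflict.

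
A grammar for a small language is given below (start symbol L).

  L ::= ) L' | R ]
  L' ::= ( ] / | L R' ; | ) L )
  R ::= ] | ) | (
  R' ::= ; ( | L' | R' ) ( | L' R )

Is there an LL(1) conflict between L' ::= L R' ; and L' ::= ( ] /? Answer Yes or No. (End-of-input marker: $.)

FIRST(L R' ;) = { (, ), ] } and FIRST(( ] /) = { ( }.
Both contain (, so the two alternatives are not disjoint — LL(1) conflict.

Yes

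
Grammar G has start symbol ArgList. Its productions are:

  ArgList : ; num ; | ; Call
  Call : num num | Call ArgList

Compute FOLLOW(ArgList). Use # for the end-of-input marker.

ArgList is the start symbol, so # ∈ FOLLOW(ArgList).
In Call : Call ArgList: ArgList is at the end, add FOLLOW(Call) = { #, ; }.
Union: FOLLOW(ArgList) = { #, ; }.

{ #, ; }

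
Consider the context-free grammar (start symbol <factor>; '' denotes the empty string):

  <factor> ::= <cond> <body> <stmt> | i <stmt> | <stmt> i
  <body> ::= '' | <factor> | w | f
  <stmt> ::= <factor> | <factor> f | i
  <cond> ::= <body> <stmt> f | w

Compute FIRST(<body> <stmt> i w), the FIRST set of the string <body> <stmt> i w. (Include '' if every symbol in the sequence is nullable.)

Add FIRST(<body>)\{''} = { f, i, w }; <body> is nullable, continue.
Add FIRST(<stmt>) = { f, i, w }; <stmt> is not nullable, stop.

{ f, i, w }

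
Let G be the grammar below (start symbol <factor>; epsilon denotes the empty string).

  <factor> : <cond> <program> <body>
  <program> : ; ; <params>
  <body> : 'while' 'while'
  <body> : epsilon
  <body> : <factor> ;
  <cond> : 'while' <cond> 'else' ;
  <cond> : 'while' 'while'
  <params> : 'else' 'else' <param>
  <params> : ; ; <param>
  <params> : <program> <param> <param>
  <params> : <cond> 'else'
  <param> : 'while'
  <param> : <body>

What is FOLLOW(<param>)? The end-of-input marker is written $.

In <params> : 'else' 'else' <param>: <param> is at the end, add FOLLOW(<params>) = { $, 'while', ; }.
In <params> : ; ; <param>: <param> is at the end, add FOLLOW(<params>) = { $, 'while', ; }.
In <params> : <program> <param> <param>: add FIRST(<param>)\{epsilon} = { 'while' }.
  Since <param> is nullable, also add FOLLOW(<params>) = { $, 'while', ; }.
In <params> : <program> <param> <param>: <param> is at the end, add FOLLOW(<params>) = { $, 'while', ; }.
Union: FOLLOW(<param>) = { $, 'while', ; }.

{ $, 'while', ; }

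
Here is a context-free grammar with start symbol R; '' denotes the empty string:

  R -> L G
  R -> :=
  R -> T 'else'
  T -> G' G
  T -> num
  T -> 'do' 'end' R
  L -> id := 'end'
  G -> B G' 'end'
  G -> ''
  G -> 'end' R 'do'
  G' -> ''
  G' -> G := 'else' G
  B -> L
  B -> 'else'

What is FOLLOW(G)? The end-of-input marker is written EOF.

{ EOF, 'do', 'else', 'end', :=, id }

In R -> L G: G is at the end, add FOLLOW(R) = { EOF, 'do', 'else' }.
In T -> G' G: G is at the end, add FOLLOW(T) = { 'else' }.
In G' -> G := 'else' G: add FIRST(:= 'else' G) = { := }.
In G' -> G := 'else' G: G is at the end, add FOLLOW(G') = { 'else', 'end', id }.
Union: FOLLOW(G) = { EOF, 'do', 'else', 'end', :=, id }.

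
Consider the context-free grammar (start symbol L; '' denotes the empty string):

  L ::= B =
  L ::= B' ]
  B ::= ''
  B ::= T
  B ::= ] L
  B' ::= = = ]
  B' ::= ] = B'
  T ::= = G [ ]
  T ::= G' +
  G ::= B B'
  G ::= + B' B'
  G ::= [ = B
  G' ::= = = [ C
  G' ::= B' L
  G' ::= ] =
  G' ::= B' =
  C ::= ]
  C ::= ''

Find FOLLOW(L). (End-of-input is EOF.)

{ EOF, +, =, [, ] }

L is the start symbol, so EOF ∈ FOLLOW(L).
In B ::= ] L: L is at the end, add FOLLOW(B) = { =, [, ] }.
In G' ::= B' L: L is at the end, add FOLLOW(G') = { + }.
Union: FOLLOW(L) = { EOF, +, =, [, ] }.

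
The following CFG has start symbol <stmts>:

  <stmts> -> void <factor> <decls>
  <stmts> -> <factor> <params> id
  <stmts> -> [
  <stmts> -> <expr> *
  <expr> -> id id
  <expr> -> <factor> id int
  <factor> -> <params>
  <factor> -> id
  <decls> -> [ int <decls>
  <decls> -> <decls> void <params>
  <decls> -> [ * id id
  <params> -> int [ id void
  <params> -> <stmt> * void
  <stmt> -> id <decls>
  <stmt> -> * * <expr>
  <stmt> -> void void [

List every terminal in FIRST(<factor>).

From <factor> -> <params>: add FIRST(<params>) = { *, id, int, void }.
<factor> -> id contributes {id}.
Union: FIRST(<factor>) = { *, id, int, void }.

{ *, id, int, void }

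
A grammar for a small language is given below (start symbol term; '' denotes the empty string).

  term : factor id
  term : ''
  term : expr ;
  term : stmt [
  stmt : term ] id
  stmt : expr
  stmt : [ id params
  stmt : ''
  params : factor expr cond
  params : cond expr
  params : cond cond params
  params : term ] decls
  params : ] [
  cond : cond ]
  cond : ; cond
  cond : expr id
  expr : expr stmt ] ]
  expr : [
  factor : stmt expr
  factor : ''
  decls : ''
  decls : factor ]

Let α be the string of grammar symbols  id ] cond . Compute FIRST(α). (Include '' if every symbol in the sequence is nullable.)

id is a terminal; add {id} and stop.

{ id }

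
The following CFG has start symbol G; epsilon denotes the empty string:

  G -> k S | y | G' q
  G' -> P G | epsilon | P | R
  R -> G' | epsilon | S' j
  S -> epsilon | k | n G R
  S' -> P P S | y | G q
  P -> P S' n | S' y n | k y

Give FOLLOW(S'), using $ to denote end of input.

In R -> S' j: add FIRST(j) = { j }.
In P -> P S' n: add FIRST(n) = { n }.
In P -> S' y n: add FIRST(y n) = { y }.
Union: FOLLOW(S') = { j, n, y }.

{ j, n, y }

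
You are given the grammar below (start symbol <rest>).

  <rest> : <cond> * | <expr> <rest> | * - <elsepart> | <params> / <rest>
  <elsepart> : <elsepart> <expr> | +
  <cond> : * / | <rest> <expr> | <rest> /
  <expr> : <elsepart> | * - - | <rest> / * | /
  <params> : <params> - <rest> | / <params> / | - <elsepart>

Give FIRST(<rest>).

{ *, +, -, / }

From <rest> : <cond> *: add FIRST(<cond>) = { *, +, -, / }.
From <rest> : <expr> <rest>: add FIRST(<expr>) = { *, +, -, / }.
<rest> : * - <elsepart> contributes {*}.
From <rest> : <params> / <rest>: add FIRST(<params>) = { -, / }.
Union: FIRST(<rest>) = { *, +, -, / }.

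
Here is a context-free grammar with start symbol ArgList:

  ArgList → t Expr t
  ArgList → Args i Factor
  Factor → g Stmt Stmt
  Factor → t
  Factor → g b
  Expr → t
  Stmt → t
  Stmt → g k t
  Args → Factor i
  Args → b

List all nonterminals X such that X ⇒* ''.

No nonterminal has an empty production or an RHS whose symbols are all nullable.

{ } (none)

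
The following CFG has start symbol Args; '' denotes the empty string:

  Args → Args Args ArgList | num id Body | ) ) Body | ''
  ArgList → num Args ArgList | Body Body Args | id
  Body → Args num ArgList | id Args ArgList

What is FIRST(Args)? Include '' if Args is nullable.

{ ), id, num, '' }

From Args → Args Args ArgList: Args, Args nullable, take FIRST(Args) ∪ FIRST(Args) ∪ FIRST(ArgList) = { ), id, num }.
Args → num id Body contributes {num}.
Args → ) ) Body contributes {)}.
Args → '' contributes ''.
Union: FIRST(Args) = { ), id, num, '' }.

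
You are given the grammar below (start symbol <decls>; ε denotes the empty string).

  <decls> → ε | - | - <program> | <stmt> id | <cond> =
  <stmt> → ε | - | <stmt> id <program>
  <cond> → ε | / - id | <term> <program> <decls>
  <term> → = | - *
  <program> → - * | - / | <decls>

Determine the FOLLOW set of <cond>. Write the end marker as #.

In <decls> → <cond> =: add FIRST(=) = { = }.
Union: FOLLOW(<cond>) = { = }.

{ = }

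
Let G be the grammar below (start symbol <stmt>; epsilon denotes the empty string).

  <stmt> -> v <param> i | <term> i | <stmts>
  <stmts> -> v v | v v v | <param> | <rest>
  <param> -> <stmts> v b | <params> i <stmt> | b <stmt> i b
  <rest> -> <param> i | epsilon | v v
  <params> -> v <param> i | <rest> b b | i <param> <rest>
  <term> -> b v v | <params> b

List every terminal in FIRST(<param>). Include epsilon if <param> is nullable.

From <param> -> <stmts> v b: <stmts> nullable, take FIRST(<stmts>) ∪ {v} = { b, i, v }.
From <param> -> <params> i <stmt>: add FIRST(<params>) = { b, i, v }.
<param> -> b <stmt> i b contributes {b}.
Union: FIRST(<param>) = { b, i, v }.

{ b, i, v }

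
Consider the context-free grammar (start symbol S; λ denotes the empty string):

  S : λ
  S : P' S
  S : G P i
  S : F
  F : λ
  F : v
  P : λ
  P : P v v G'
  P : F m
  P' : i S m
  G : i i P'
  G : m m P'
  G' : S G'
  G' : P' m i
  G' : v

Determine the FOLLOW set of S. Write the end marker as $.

{ $, i, m, v }

S is the start symbol, so $ ∈ FOLLOW(S).
In S : P' S: S is at the end, add FOLLOW(S) = { $, i, m, v }.
In P' : i S m: add FIRST(m) = { m }.
In G' : S G': add FIRST(G') = { i, m, v }.
Union: FOLLOW(S) = { $, i, m, v }.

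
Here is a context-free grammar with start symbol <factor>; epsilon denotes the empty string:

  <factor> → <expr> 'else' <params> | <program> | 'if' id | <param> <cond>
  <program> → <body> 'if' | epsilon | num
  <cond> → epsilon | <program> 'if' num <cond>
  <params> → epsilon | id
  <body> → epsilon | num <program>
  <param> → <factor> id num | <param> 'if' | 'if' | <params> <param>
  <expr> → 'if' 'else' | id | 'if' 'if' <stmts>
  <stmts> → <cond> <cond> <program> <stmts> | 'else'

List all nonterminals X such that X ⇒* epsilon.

Directly nullable (have an epsilon-production): <program>, <cond>, <params>, <body>.
<factor> → <program> with every symbol nullable, so <factor> is nullable.
No other nonterminal has a production whose RHS symbols are all nullable.

{ <body>, <cond>, <factor>, <params>, <program> }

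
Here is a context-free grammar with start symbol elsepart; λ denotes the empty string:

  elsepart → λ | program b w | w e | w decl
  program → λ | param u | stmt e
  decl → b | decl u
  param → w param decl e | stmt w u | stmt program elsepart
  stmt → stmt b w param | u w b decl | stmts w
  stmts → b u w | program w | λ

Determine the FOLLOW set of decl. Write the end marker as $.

In elsepart → w decl: decl is at the end, add FOLLOW(elsepart) = { $, b, e, u, w }.
In decl → decl u: add FIRST(u) = { u }.
In param → w param decl e: add FIRST(e) = { e }.
In stmt → u w b decl: decl is at the end, add FOLLOW(stmt) = { b, e, u, w }.
Union: FOLLOW(decl) = { $, b, e, u, w }.

{ $, b, e, u, w }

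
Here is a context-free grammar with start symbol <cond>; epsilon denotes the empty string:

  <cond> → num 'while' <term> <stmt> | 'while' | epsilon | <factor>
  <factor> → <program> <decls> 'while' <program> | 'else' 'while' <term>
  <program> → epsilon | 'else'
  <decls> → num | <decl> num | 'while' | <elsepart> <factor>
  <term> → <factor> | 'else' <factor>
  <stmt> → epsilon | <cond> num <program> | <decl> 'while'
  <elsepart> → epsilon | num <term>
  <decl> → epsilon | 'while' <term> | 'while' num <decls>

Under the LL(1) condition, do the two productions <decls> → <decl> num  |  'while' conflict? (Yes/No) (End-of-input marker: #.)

FIRST(<decl> num) = { 'while', num } and FIRST('while') = { 'while' }.
Both contain 'while', so the two alternatives are not disjoint — LL(1) conflict.

Yes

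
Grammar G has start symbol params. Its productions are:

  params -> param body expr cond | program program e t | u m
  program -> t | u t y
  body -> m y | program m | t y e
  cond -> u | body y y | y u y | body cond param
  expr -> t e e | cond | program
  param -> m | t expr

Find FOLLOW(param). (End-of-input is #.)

{ #, m, t, u, y }

In params -> param body expr cond: add FIRST(body expr cond) = { m, t, u }.
In cond -> body cond param: param is at the end, add FOLLOW(cond) = { #, m, t, u, y }.
Union: FOLLOW(param) = { #, m, t, u, y }.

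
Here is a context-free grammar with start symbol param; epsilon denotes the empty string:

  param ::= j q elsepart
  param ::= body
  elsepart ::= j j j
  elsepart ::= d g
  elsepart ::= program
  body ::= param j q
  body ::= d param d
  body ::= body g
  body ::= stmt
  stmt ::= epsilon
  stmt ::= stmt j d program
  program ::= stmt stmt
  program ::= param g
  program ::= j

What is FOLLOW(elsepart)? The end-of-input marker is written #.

{ #, d, g, j }

In param ::= j q elsepart: elsepart is at the end, add FOLLOW(param) = { #, d, g, j }.
Union: FOLLOW(elsepart) = { #, d, g, j }.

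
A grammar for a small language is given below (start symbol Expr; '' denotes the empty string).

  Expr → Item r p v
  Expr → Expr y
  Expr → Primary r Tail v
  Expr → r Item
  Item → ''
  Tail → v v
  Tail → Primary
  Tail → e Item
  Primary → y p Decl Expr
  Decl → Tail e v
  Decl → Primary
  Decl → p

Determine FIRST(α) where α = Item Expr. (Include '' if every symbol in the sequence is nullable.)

Add FIRST(Item)\{''} = {  }; Item is nullable, continue.
Add FIRST(Expr) = { r, y }; Expr is not nullable, stop.

{ r, y }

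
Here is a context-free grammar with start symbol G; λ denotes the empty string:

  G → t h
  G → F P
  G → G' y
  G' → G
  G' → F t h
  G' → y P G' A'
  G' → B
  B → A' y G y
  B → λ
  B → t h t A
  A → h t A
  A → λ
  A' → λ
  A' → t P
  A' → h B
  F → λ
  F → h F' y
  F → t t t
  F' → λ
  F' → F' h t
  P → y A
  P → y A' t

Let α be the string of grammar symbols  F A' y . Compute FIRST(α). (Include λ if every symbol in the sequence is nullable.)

Add FIRST(F)\{λ} = { h, t }; F is nullable, continue.
Add FIRST(A')\{λ} = { h, t }; A' is nullable, continue.
y is a terminal; add {y} and stop.

{ h, t, y }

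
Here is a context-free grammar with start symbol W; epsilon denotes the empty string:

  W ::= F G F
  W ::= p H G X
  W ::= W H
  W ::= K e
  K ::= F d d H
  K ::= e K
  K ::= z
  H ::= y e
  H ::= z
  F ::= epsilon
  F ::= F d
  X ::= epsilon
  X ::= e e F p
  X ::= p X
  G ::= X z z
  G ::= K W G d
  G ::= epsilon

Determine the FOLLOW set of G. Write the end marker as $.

In W ::= F G F: add FIRST(F)\{epsilon} = { d }.
  Since F is nullable, also add FOLLOW(W) = { $, d, e, p, y, z }.
In W ::= p H G X: add FIRST(X)\{epsilon} = { e, p }.
  Since X is nullable, also add FOLLOW(W) = { $, d, e, p, y, z }.
In G ::= K W G d: add FIRST(d) = { d }.
Union: FOLLOW(G) = { $, d, e, p, y, z }.

{ $, d, e, p, y, z }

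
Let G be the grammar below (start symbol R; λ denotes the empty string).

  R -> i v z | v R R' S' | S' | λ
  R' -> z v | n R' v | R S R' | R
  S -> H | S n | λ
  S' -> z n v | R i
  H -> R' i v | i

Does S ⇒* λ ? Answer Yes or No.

Yes

S has an λ-production, so S ⇒ λ.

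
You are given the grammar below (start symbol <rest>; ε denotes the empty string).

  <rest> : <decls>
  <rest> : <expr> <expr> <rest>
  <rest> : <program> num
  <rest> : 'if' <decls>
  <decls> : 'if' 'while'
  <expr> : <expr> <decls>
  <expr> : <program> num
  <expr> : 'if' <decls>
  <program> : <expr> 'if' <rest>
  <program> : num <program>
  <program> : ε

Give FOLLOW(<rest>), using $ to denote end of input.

{ $, num }

<rest> is the start symbol, so $ ∈ FOLLOW(<rest>).
In <rest> : <expr> <expr> <rest>: <rest> is at the end, add FOLLOW(<rest>) = { $, num }.
In <program> : <expr> 'if' <rest>: <rest> is at the end, add FOLLOW(<program>) = { num }.
Union: FOLLOW(<rest>) = { $, num }.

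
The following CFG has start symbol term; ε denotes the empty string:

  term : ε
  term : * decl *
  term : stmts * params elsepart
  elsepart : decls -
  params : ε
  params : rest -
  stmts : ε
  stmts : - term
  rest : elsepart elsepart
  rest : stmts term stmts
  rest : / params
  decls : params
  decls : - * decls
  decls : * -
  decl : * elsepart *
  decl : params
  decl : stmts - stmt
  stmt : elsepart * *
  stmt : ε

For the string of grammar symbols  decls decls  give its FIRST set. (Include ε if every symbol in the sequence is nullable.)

{ *, -, /, ε }

Add FIRST(decls)\{ε} = { *, -, / }; decls is nullable, continue.
Add FIRST(decls)\{ε} = { *, -, / }; decls is nullable, continue.
Every symbol is nullable, so include ε.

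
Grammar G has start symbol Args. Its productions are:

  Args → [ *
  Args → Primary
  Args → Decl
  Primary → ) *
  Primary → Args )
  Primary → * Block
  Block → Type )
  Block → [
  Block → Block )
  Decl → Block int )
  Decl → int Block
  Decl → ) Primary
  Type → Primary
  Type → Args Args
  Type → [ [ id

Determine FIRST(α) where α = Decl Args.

Add FIRST(Decl) = { ), *, [, int }; Decl is not nullable, stop.

{ ), *, [, int }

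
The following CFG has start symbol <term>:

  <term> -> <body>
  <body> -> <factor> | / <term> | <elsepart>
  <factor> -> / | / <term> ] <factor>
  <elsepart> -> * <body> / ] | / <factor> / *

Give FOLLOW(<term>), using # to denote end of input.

{ #, /, ] }

<term> is the start symbol, so # ∈ FOLLOW(<term>).
In <body> -> / <term>: <term> is at the end, add FOLLOW(<body>) = { #, /, ] }.
In <factor> -> / <term> ] <factor>: add FIRST(] <factor>) = { ] }.
Union: FOLLOW(<term>) = { #, /, ] }.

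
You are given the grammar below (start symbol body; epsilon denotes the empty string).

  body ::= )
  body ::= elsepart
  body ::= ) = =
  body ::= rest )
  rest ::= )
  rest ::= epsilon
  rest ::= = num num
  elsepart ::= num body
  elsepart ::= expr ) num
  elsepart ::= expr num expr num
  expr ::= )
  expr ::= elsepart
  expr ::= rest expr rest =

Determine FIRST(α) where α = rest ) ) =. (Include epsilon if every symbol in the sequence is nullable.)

{ ), = }

Add FIRST(rest)\{epsilon} = { ), = }; rest is nullable, continue.
) is a terminal; add {)} and stop.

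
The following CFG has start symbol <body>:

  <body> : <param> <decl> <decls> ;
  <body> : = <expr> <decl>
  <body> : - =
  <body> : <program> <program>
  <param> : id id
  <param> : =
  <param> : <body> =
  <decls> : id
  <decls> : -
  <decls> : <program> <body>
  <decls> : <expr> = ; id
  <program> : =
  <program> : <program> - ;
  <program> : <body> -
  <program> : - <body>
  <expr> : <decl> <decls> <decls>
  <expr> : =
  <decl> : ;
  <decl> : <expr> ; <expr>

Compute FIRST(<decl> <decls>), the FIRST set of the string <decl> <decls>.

Add FIRST(<decl>) = { ;, = }; <decl> is not nullable, stop.

{ ;, = }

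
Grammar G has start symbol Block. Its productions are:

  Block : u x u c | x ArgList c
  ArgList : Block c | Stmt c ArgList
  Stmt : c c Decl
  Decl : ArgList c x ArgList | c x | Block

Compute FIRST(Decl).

{ c, u, x }

From Decl : ArgList c x ArgList: add FIRST(ArgList) = { c, u, x }.
Decl : c x contributes {c}.
From Decl : Block: add FIRST(Block) = { u, x }.
Union: FIRST(Decl) = { c, u, x }.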